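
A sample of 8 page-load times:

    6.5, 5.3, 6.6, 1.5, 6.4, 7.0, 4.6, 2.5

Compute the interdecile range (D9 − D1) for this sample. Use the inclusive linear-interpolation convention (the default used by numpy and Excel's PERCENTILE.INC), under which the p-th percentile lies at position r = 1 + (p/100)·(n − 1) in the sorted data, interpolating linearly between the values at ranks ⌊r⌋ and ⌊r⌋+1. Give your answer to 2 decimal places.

Sorted: 1.5, 2.5, 4.6, 5.3, 6.4, 6.5, 6.6, 7.0.
n = 8.
P10: r = 1.7; ranks 1–2 are 1.5, 2.5; interpolating gives 2.2.
P90: r = 7.3; ranks 7–8 are 6.6, 7.0; interpolating gives 6.72.
Difference: 6.72 − 2.2 = 4.52.

4.52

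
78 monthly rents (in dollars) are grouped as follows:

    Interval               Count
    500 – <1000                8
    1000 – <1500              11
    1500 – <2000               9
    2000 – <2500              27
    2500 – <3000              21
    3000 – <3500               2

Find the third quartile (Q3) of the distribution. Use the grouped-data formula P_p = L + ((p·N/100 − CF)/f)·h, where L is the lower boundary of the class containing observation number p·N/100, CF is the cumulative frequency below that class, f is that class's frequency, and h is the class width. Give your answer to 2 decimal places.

N = 78; target position k = 75/100 · 78 = 58.5.
Cumulative frequencies: 8, 19, 28, 55, 76, 78.
Observation 58.5 falls in the class 2500 – <3000.
L = 2500, CF = 55, f = 21, h = 500.
P75 = 2500 + ((58.5 − 55)/21)·500 = 2500 + 83.3333 = 2583.33.

2583.33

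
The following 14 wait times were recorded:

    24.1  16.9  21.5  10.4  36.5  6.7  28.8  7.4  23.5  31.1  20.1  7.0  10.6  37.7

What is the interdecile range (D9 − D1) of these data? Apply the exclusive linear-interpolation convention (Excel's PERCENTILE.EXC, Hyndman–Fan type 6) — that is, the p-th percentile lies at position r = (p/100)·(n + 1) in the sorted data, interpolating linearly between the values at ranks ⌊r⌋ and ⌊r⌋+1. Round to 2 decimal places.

Sorted: 6.7, 7.0, 7.4, 10.4, 10.6, 16.9, 20.1, 21.5, 23.5, 24.1, 28.8, 31.1, 36.5, 37.7.
n = 14.
P10: r = 1.5; ranks 1–2 are 6.7, 7.0; interpolating gives 6.85.
P90: r = 13.5; ranks 13–14 are 36.5, 37.7; interpolating gives 37.1.
Difference: 37.1 − 6.85 = 30.25.

30.25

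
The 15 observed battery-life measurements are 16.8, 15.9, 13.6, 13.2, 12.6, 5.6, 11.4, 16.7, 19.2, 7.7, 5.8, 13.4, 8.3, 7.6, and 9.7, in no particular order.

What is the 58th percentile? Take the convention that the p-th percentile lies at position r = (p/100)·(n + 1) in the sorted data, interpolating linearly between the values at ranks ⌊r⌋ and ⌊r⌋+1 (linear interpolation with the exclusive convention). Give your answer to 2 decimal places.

Sorted: 5.6, 5.8, 7.6, 7.7, 8.3, 9.7, 11.4, 12.6, 13.2, 13.4, 13.6, 15.9, 16.7, 16.8, 19.2.
n = 15.
r = (58/100)·(15 + 1) = 9.28.
Rank 9 is 13.2 and rank 10 is 13.4.
Interpolate: 13.2 + 0.28·(13.4 − 13.2) = 13.2 + 0.28·0.2 = 13.256.

13.26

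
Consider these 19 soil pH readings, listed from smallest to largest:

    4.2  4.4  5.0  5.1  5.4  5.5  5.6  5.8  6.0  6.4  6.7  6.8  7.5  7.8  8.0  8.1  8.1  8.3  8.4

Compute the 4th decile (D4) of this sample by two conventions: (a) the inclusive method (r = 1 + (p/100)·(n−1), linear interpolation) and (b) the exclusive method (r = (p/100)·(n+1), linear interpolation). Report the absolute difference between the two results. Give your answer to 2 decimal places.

0.04

n = 19.
(a) r = 8.2; between ranks 8 (5.8) and 9 (6.0): 5.84.
(b) r = 8 → value at rank 8 = 5.8.
|5.84 − 5.8| = 0.04.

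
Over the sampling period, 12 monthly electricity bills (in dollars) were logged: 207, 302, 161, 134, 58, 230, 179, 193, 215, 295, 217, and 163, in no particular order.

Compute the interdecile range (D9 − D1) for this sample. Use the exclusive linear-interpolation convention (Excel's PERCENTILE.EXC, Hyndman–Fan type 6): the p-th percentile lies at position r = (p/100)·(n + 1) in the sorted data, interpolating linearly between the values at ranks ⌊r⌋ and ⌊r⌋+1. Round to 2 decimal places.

Sorted: 58, 134, 161, 163, 179, 193, 207, 215, 217, 230, 295, 302.
n = 12.
P10: r = 1.3; ranks 1–2 are 58, 134; interpolating gives 80.8.
P90: r = 11.7; ranks 11–12 are 295, 302; interpolating gives 299.9.
Difference: 299.9 − 80.8 = 219.1.

219.10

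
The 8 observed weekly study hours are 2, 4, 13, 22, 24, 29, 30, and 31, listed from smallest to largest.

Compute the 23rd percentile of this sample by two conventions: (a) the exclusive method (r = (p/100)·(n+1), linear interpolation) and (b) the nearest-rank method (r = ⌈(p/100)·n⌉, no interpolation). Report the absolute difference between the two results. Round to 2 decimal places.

0.63

n = 8.
(a) r = 2.07; between ranks 2 (4) and 3 (13): 4.63.
(b) the nearest-rank method: rank 2 → 4.
|4.63 − 4| = 0.63.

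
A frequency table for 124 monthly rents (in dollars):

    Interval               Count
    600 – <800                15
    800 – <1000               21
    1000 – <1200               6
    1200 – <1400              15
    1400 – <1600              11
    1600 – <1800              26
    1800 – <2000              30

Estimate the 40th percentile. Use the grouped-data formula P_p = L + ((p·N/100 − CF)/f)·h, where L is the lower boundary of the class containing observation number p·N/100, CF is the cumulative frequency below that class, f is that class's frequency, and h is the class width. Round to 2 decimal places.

1301.33

N = 124; target position k = 40/100 · 124 = 49.6.
Cumulative frequencies: 15, 36, 42, 57, 68, 94, 124.
Observation 49.6 falls in the class 1200 – <1400.
L = 1200, CF = 42, f = 15, h = 200.
P40 = 1200 + ((49.6 − 42)/15)·200 = 1200 + 101.333 = 1301.33.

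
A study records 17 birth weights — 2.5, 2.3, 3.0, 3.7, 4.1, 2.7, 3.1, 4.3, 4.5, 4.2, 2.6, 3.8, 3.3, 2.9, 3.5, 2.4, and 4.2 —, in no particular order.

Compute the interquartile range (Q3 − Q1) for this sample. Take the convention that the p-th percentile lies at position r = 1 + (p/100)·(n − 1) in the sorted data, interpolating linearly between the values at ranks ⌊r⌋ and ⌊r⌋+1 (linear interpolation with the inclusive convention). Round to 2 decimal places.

1.40

Sorted: 2.3, 2.4, 2.5, 2.6, 2.7, 2.9, 3.0, 3.1, 3.3, 3.5, 3.7, 3.8, 4.1, 4.2, 4.2, 4.3, 4.5.
n = 17.
P25: r = 5 (integer) → 2.7.
P75: r = 13 (integer) → 4.1.
Difference: 4.1 − 2.7 = 1.4.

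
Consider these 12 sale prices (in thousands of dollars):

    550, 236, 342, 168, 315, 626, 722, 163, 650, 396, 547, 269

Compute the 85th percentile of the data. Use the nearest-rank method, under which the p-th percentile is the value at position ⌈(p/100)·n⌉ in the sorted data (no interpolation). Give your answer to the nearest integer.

650

Sorted: 163, 168, 236, 269, 315, 342, 396, 547, 550, 626, 650, 722.
n = 12.
Position = ⌈85/100 · 12⌉ = ⌈10.2⌉ = 11.
The value at rank 11 is 650.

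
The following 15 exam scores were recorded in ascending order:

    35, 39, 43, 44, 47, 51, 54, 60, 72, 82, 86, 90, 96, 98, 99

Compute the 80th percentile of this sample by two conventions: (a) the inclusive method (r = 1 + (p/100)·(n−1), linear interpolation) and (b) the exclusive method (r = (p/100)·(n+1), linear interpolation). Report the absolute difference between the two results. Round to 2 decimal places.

n = 15.
(a) r = 12.2; between ranks 12 (90) and 13 (96): 91.2.
(b) r = 12.8; between ranks 12 (90) and 13 (96): 94.8.
|91.2 − 94.8| = 3.6.

3.60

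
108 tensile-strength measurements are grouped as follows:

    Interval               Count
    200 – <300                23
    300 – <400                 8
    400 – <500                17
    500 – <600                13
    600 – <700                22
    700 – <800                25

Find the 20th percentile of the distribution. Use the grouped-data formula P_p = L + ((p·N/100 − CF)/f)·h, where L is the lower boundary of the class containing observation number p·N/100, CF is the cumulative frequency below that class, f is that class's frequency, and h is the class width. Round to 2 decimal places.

N = 108; target position k = 20/100 · 108 = 21.6.
Cumulative frequencies: 23, 31, 48, 61, 83, 108.
Observation 21.6 falls in the class 200 – <300.
L = 200, CF = 0, f = 23, h = 100.
P20 = 200 + ((21.6 − 0)/23)·100 = 200 + 93.913 = 293.913.

293.91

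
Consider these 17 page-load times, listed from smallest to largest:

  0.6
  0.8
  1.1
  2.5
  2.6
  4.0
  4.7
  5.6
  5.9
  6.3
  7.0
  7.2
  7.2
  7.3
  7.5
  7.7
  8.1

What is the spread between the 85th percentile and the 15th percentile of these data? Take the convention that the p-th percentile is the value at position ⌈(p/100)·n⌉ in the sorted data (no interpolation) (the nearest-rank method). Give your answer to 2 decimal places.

6.40

n = 17.
P15: rank ⌈15/100·17⌉ = 3 → 1.1.
P85: rank ⌈85/100·17⌉ = 15 → 7.5.
Difference: 7.5 − 1.1 = 6.4.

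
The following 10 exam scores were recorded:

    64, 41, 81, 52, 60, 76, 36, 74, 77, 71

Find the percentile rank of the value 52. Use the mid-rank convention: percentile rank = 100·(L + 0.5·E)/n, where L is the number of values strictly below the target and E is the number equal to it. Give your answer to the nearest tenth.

25.0

Sorted: 36, 41, 52, 60, 64, 71, 74, 76, 77, 81.
Count below 52: L = 2; count equal: E = 1; n = 10.
Percentile rank = 100·(2 + 0.5·1)/10 = 100·2.5/10 = 25.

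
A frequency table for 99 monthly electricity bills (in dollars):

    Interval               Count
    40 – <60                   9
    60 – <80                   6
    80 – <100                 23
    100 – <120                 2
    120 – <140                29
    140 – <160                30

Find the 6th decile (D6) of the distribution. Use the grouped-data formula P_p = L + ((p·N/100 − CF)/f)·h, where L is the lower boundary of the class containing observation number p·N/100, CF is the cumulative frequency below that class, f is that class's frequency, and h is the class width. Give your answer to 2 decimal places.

133.38

N = 99; target position k = 60/100 · 99 = 59.4.
Cumulative frequencies: 9, 15, 38, 40, 69, 99.
Observation 59.4 falls in the class 120 – <140.
L = 120, CF = 40, f = 29, h = 20.
P60 = 120 + ((59.4 − 40)/29)·20 = 120 + 13.3793 = 133.379.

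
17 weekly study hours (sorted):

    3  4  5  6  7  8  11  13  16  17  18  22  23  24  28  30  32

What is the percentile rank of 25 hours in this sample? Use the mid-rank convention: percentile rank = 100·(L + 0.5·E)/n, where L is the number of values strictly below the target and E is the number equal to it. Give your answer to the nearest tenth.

82.4

Count below 25: L = 14; count equal: E = 0; n = 17.
Percentile rank = 100·(14 + 0.5·0)/17 = 100·14/17 = 82.35.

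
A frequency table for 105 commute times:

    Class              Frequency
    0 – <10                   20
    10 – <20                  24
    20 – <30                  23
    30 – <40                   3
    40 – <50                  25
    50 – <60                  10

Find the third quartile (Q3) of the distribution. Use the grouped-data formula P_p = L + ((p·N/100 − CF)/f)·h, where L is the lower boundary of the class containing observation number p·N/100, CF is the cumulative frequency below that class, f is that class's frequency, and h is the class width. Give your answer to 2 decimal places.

43.50

N = 105; target position k = 75/100 · 105 = 78.75.
Cumulative frequencies: 20, 44, 67, 70, 95, 105.
Observation 78.75 falls in the class 40 – <50.
L = 40, CF = 70, f = 25, h = 10.
P75 = 40 + ((78.75 − 70)/25)·10 = 40 + 3.5 = 43.5.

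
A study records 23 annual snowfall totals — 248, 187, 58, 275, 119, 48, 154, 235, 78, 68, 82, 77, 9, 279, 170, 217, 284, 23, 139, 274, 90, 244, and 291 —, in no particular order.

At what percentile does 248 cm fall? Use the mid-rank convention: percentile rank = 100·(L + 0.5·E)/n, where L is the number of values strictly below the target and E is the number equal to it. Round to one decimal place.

76.1

Sorted: 9, 23, 48, 58, 68, 77, 78, 82, 90, 119, 139, 154, 170, 187, 217, 235, 244, 248, 274, 275, 279, 284, 291.
Count below 248: L = 17; count equal: E = 1; n = 23.
Percentile rank = 100·(17 + 0.5·1)/23 = 100·17.5/23 = 76.09.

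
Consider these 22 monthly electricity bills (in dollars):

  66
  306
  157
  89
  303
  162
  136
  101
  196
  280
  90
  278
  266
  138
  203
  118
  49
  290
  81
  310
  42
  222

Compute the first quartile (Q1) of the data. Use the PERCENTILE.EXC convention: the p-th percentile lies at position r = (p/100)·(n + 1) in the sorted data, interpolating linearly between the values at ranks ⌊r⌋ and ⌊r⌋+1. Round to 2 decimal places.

89.75

Sorted: 42, 49, 66, 81, 89, 90, 101, 118, 136, 138, 157, 162, 196, 203, 222, 266, 278, 280, 290, 303, 306, 310.
n = 22.
r = (25/100)·(22 + 1) = 5.75.
Rank 5 is 89 and rank 6 is 90.
Interpolate: 89 + 0.75·(90 − 89) = 89 + 0.75·1 = 89.75.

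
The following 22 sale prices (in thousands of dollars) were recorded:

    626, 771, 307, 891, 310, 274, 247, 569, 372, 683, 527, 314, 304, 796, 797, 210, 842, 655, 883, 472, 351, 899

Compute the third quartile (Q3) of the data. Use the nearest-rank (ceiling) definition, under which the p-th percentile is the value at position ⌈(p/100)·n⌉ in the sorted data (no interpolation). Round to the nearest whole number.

796

Sorted: 210, 247, 274, 304, 307, 310, 314, 351, 372, 472, 527, 569, 626, 655, 683, 771, 796, 797, 842, 883, 891, 899.
n = 22.
Position = ⌈75/100 · 22⌉ = ⌈16.5⌉ = 17.
The value at rank 17 is 796.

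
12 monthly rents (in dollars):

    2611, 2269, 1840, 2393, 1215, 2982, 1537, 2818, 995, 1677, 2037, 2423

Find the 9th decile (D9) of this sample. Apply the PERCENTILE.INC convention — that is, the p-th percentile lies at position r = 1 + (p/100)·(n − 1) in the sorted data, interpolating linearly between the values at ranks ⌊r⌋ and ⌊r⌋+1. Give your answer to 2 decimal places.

2797.30

Sorted: 995, 1215, 1537, 1677, 1840, 2037, 2269, 2393, 2423, 2611, 2818, 2982.
n = 12.
r = 1 + (90/100)·(12 − 1) = 1 + 9.9 = 10.9.
Rank 10 is 2611 and rank 11 is 2818.
Interpolate: 2611 + 0.9·(2818 − 2611) = 2611 + 0.9·207 = 2797.3.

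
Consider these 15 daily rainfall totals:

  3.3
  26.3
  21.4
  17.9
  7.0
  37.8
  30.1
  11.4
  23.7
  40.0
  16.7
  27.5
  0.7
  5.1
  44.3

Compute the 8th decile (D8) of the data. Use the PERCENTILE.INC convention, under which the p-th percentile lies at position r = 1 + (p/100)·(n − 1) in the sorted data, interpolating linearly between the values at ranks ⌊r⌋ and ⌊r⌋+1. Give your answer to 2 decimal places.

Sorted: 0.7, 3.3, 5.1, 7.0, 11.4, 16.7, 17.9, 21.4, 23.7, 26.3, 27.5, 30.1, 37.8, 40.0, 44.3.
n = 15.
r = 1 + (80/100)·(15 − 1) = 1 + 11.2 = 12.2.
Rank 12 is 30.1 and rank 13 is 37.8.
Interpolate: 30.1 + 0.2·(37.8 − 30.1) = 30.1 + 0.2·7.7 = 31.64.

31.64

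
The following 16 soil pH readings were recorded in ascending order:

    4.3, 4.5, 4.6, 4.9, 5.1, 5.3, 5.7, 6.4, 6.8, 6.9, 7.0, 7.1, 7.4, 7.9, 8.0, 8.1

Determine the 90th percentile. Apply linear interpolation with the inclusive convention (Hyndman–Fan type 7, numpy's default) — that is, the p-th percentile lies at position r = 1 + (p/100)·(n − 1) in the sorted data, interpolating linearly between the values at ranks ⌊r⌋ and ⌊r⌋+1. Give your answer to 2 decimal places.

7.95

n = 16.
r = 1 + (90/100)·(16 − 1) = 1 + 13.5 = 14.5.
Rank 14 is 7.9 and rank 15 is 8.0.
Interpolate: 7.9 + 0.5·(8.0 − 7.9) = 7.9 + 0.5·0.1 = 7.95.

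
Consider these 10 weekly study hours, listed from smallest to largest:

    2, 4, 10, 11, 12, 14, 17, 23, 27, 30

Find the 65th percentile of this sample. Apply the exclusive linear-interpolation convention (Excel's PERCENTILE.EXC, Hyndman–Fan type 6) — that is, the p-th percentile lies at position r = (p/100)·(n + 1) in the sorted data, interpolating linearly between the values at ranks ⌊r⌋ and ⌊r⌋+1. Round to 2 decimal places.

n = 10.
r = (65/100)·(10 + 1) = 7.15.
Rank 7 is 17 and rank 8 is 23.
Interpolate: 17 + 0.15·(23 − 17) = 17 + 0.15·6 = 17.9.

17.90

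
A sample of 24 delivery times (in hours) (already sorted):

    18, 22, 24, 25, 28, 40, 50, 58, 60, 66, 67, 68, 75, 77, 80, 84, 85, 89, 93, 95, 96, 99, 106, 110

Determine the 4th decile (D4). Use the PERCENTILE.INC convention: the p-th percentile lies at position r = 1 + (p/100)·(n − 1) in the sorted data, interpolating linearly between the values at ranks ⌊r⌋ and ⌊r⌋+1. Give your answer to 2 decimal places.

66.20

n = 24.
r = 1 + (40/100)·(24 − 1) = 1 + 9.2 = 10.2.
Rank 10 is 66 and rank 11 is 67.
Interpolate: 66 + 0.2·(67 − 66) = 66 + 0.2·1 = 66.2.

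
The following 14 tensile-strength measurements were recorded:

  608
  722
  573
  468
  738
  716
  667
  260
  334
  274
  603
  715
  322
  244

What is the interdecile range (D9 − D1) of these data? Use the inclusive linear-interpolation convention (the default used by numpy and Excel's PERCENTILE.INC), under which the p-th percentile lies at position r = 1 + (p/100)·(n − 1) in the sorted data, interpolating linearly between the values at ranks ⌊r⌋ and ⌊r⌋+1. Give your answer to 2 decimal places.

Sorted: 244, 260, 274, 322, 334, 468, 573, 603, 608, 667, 715, 716, 722, 738.
n = 14.
P10: r = 2.3; ranks 2–3 are 260, 274; interpolating gives 264.2.
P90: r = 12.7; ranks 12–13 are 716, 722; interpolating gives 720.2.
Difference: 720.2 − 264.2 = 456.

456.00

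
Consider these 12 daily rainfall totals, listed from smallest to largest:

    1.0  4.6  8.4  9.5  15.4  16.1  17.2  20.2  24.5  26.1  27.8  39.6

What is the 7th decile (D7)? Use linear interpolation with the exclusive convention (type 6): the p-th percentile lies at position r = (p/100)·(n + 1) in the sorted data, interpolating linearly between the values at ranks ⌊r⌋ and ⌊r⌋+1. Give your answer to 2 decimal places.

n = 12.
r = (70/100)·(12 + 1) = 9.1.
Rank 9 is 24.5 and rank 10 is 26.1.
Interpolate: 24.5 + 0.1·(26.1 − 24.5) = 24.5 + 0.1·1.6 = 24.66.

24.66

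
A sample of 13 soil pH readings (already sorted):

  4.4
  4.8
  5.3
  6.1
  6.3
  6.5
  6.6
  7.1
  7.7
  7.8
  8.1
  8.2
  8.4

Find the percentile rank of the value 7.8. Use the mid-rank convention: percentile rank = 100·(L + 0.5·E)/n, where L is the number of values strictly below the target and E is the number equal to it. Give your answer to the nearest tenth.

Count below 7.8: L = 9; count equal: E = 1; n = 13.
Percentile rank = 100·(9 + 0.5·1)/13 = 100·9.5/13 = 73.08.

73.1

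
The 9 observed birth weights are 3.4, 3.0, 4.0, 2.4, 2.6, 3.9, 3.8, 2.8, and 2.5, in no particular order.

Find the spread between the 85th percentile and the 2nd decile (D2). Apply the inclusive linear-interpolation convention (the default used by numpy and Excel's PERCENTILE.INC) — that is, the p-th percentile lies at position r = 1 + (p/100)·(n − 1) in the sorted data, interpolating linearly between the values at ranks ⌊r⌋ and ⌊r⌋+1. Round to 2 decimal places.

1.32

Sorted: 2.4, 2.5, 2.6, 2.8, 3.0, 3.4, 3.8, 3.9, 4.0.
n = 9.
P20: r = 2.6; ranks 2–3 are 2.5, 2.6; interpolating gives 2.56.
P85: r = 7.8; ranks 7–8 are 3.8, 3.9; interpolating gives 3.88.
Difference: 3.88 − 2.56 = 1.32.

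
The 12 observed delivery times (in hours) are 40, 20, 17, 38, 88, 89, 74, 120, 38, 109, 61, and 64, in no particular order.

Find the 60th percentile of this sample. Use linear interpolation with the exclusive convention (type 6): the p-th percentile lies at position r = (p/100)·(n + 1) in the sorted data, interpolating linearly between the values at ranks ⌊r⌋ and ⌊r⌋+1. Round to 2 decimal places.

72.00

Sorted: 17, 20, 38, 38, 40, 61, 64, 74, 88, 89, 109, 120.
n = 12.
r = (60/100)·(12 + 1) = 7.8.
Rank 7 is 64 and rank 8 is 74.
Interpolate: 64 + 0.8·(74 − 64) = 64 + 0.8·10 = 72.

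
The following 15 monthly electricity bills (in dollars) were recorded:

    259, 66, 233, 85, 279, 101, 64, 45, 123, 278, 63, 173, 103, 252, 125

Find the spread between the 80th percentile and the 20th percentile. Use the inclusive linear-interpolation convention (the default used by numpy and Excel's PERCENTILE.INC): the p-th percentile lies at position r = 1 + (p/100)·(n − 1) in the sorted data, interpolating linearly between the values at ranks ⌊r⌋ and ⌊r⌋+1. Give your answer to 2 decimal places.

187.80

Sorted: 45, 63, 64, 66, 85, 101, 103, 123, 125, 173, 233, 252, 259, 278, 279.
n = 15.
P20: r = 3.8; ranks 3–4 are 64, 66; interpolating gives 65.6.
P80: r = 12.2; ranks 12–13 are 252, 259; interpolating gives 253.4.
Difference: 253.4 − 65.6 = 187.8.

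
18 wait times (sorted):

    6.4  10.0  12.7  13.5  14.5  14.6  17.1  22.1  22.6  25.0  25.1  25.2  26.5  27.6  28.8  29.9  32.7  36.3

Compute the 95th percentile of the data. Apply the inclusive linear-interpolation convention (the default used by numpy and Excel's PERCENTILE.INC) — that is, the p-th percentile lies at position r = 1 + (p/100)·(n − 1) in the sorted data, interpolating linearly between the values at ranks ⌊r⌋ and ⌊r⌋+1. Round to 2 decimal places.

n = 18.
r = 1 + (95/100)·(18 − 1) = 1 + 16.15 = 17.15.
Rank 17 is 32.7 and rank 18 is 36.3.
Interpolate: 32.7 + 0.15·(36.3 − 32.7) = 32.7 + 0.15·3.6 = 33.24.

33.24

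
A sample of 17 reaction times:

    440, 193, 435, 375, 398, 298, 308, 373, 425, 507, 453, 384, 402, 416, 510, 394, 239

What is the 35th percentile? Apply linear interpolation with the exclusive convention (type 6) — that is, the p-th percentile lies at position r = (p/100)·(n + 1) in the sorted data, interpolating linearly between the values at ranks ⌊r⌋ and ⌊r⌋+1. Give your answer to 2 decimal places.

377.70

Sorted: 193, 239, 298, 308, 373, 375, 384, 394, 398, 402, 416, 425, 435, 440, 453, 507, 510.
n = 17.
r = (35/100)·(17 + 1) = 6.3.
Rank 6 is 375 and rank 7 is 384.
Interpolate: 375 + 0.3·(384 − 375) = 375 + 0.3·9 = 377.7.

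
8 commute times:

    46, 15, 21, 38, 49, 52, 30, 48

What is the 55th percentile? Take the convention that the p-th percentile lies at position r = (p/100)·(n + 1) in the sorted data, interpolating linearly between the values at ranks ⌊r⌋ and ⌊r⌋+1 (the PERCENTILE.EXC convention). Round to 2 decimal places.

Sorted: 15, 21, 30, 38, 46, 48, 49, 52.
n = 8.
r = (55/100)·(8 + 1) = 4.95.
Rank 4 is 38 and rank 5 is 46.
Interpolate: 38 + 0.95·(46 − 38) = 38 + 0.95·8 = 45.6.

45.60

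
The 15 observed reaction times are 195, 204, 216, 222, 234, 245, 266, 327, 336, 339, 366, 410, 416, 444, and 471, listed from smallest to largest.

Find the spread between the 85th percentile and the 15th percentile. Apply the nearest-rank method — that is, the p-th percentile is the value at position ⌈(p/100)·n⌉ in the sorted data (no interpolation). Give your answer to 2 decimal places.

n = 15.
P15: rank ⌈15/100·15⌉ = 3 → 216.
P85: rank ⌈85/100·15⌉ = 13 → 416.
Difference: 416 − 216 = 200.

200.00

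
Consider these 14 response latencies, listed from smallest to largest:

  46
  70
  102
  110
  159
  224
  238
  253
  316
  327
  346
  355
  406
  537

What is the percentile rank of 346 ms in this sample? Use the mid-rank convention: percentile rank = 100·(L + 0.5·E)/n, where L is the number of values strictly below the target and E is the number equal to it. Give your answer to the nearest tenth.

Count below 346: L = 10; count equal: E = 1; n = 14.
Percentile rank = 100·(10 + 0.5·1)/14 = 100·10.5/14 = 75.

75.0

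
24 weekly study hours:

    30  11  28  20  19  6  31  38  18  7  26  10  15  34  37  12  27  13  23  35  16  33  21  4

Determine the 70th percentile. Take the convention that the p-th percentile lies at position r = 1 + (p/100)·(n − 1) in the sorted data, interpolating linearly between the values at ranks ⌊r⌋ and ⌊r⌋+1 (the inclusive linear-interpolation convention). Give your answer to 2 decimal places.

28.20

Sorted: 4, 6, 7, 10, 11, 12, 13, 15, 16, 18, 19, 20, 21, 23, 26, 27, 28, 30, 31, 33, 34, 35, 37, 38.
n = 24.
r = 1 + (70/100)·(24 − 1) = 1 + 16.1 = 17.1.
Rank 17 is 28 and rank 18 is 30.
Interpolate: 28 + 0.1·(30 − 28) = 28 + 0.1·2 = 28.2.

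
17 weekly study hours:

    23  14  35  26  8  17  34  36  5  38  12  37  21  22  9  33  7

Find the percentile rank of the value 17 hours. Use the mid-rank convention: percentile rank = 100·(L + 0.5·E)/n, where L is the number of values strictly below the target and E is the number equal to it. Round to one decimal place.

Sorted: 5, 7, 8, 9, 12, 14, 17, 21, 22, 23, 26, 33, 34, 35, 36, 37, 38.
Count below 17: L = 6; count equal: E = 1; n = 17.
Percentile rank = 100·(6 + 0.5·1)/17 = 100·6.5/17 = 38.24.

38.2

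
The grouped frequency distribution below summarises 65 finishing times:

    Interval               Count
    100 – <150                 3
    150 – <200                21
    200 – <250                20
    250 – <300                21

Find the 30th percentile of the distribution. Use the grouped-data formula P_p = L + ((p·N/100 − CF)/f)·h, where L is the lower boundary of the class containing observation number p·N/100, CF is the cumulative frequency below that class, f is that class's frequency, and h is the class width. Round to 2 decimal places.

N = 65; target position k = 30/100 · 65 = 19.5.
Cumulative frequencies: 3, 24, 44, 65.
Observation 19.5 falls in the class 150 – <200.
L = 150, CF = 3, f = 21, h = 50.
P30 = 150 + ((19.5 − 3)/21)·50 = 150 + 39.2857 = 189.286.

189.29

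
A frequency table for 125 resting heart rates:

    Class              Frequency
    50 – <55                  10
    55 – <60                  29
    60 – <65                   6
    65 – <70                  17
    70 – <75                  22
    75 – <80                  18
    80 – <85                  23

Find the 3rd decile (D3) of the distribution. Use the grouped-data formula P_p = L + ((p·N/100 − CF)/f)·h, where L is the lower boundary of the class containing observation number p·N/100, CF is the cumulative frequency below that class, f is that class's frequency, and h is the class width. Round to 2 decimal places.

59.74

N = 125; target position k = 30/100 · 125 = 37.5.
Cumulative frequencies: 10, 39, 45, 62, 84, 102, 125.
Observation 37.5 falls in the class 55 – <60.
L = 55, CF = 10, f = 29, h = 5.
P30 = 55 + ((37.5 − 10)/29)·5 = 55 + 4.74138 = 59.7414.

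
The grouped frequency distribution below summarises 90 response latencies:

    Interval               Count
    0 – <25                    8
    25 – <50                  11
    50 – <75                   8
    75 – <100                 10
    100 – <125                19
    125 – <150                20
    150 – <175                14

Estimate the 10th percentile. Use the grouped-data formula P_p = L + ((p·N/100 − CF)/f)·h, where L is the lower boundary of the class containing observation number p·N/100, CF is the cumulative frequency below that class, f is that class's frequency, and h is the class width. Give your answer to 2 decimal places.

N = 90; target position k = 10/100 · 90 = 9.
Cumulative frequencies: 8, 19, 27, 37, 56, 76, 90.
Observation 9 falls in the class 25 – <50.
L = 25, CF = 8, f = 11, h = 25.
P10 = 25 + ((9 − 8)/11)·25 = 25 + 2.27273 = 27.2727.

27.27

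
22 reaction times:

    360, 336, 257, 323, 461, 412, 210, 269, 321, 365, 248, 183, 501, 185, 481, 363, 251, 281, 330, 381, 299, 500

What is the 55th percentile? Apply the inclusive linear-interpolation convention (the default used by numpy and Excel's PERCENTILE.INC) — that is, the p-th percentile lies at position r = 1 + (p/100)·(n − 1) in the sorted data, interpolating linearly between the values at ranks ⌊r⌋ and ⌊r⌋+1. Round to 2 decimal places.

333.30

Sorted: 183, 185, 210, 248, 251, 257, 269, 281, 299, 321, 323, 330, 336, 360, 363, 365, 381, 412, 461, 481, 500, 501.
n = 22.
r = 1 + (55/100)·(22 − 1) = 1 + 11.55 = 12.55.
Rank 12 is 330 and rank 13 is 336.
Interpolate: 330 + 0.55·(336 − 330) = 330 + 0.55·6 = 333.3.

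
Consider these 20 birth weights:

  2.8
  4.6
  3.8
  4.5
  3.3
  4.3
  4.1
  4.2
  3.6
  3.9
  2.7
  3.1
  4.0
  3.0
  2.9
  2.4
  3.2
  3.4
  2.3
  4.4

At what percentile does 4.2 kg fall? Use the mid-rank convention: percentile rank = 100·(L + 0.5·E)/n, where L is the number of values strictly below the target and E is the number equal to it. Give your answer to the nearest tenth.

77.5

Sorted: 2.3, 2.4, 2.7, 2.8, 2.9, 3.0, 3.1, 3.2, 3.3, 3.4, 3.6, 3.8, 3.9, 4.0, 4.1, 4.2, 4.3, 4.4, 4.5, 4.6.
Count below 4.2: L = 15; count equal: E = 1; n = 20.
Percentile rank = 100·(15 + 0.5·1)/20 = 100·15.5/20 = 77.5.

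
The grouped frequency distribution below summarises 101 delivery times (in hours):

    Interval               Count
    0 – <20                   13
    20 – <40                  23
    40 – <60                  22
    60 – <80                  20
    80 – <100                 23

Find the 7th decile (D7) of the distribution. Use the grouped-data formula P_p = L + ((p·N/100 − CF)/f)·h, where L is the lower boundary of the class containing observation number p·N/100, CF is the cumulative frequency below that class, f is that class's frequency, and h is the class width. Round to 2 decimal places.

N = 101; target position k = 70/100 · 101 = 70.7.
Cumulative frequencies: 13, 36, 58, 78, 101.
Observation 70.7 falls in the class 60 – <80.
L = 60, CF = 58, f = 20, h = 20.
P70 = 60 + ((70.7 − 58)/20)·20 = 60 + 12.7 = 72.7.

72.70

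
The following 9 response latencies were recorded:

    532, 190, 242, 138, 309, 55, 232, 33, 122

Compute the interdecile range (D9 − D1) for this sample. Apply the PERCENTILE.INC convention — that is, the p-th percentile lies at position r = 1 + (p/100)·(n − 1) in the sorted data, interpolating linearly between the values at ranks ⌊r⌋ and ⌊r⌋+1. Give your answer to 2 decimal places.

Sorted: 33, 55, 122, 138, 190, 232, 242, 309, 532.
n = 9.
P10: r = 1.8; ranks 1–2 are 33, 55; interpolating gives 50.6.
P90: r = 8.2; ranks 8–9 are 309, 532; interpolating gives 353.6.
Difference: 353.6 − 50.6 = 303.

303.00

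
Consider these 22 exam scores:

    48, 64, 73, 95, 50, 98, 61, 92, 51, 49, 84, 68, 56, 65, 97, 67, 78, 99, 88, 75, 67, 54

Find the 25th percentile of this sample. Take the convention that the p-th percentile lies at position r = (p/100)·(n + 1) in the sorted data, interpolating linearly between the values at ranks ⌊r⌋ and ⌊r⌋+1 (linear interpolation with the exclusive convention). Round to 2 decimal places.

Sorted: 48, 49, 50, 51, 54, 56, 61, 64, 65, 67, 67, 68, 73, 75, 78, 84, 88, 92, 95, 97, 98, 99.
n = 22.
r = (25/100)·(22 + 1) = 5.75.
Rank 5 is 54 and rank 6 is 56.
Interpolate: 54 + 0.75·(56 − 54) = 54 + 0.75·2 = 55.5.

55.50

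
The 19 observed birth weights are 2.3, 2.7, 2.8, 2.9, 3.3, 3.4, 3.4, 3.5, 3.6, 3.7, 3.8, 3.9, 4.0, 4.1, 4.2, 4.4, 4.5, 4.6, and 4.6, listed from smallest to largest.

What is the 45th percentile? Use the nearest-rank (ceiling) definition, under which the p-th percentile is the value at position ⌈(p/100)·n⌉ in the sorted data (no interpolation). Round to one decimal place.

3.6

n = 19.
Position = ⌈45/100 · 19⌉ = ⌈8.55⌉ = 9.
The value at rank 9 is 3.6.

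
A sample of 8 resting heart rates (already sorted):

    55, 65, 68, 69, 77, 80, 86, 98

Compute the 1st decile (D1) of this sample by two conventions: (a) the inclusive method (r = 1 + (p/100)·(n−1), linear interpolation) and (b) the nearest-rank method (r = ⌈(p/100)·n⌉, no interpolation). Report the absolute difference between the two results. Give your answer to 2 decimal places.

7.00

n = 8.
(a) r = 1.7; between ranks 1 (55) and 2 (65): 62.
(b) the nearest-rank method: rank 1 → 55.
|62 − 55| = 7.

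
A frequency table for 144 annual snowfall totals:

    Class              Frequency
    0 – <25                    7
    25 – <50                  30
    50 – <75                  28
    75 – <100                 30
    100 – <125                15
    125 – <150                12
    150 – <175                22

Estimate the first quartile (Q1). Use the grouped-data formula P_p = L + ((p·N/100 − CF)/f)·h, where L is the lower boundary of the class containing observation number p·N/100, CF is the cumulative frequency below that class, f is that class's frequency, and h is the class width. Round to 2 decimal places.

N = 144; target position k = 25/100 · 144 = 36.
Cumulative frequencies: 7, 37, 65, 95, 110, 122, 144.
Observation 36 falls in the class 25 – <50.
L = 25, CF = 7, f = 30, h = 25.
P25 = 25 + ((36 − 7)/30)·25 = 25 + 24.1667 = 49.1667.

49.17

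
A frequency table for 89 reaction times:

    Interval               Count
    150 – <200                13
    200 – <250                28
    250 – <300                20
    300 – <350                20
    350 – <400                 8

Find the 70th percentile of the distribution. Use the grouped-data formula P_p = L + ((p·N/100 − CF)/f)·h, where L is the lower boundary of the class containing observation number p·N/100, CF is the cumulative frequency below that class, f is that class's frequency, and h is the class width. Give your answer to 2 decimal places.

N = 89; target position k = 70/100 · 89 = 62.3.
Cumulative frequencies: 13, 41, 61, 81, 89.
Observation 62.3 falls in the class 300 – <350.
L = 300, CF = 61, f = 20, h = 50.
P70 = 300 + ((62.3 − 61)/20)·50 = 300 + 3.25 = 303.25.

303.25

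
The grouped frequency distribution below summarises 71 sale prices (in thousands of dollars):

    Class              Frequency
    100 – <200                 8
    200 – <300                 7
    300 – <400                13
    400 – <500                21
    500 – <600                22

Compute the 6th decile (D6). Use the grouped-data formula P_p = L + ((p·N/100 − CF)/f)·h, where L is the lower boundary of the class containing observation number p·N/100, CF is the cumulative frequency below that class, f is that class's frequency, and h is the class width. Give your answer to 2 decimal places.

N = 71; target position k = 60/100 · 71 = 42.6.
Cumulative frequencies: 8, 15, 28, 49, 71.
Observation 42.6 falls in the class 400 – <500.
L = 400, CF = 28, f = 21, h = 100.
P60 = 400 + ((42.6 − 28)/21)·100 = 400 + 69.5238 = 469.524.

469.52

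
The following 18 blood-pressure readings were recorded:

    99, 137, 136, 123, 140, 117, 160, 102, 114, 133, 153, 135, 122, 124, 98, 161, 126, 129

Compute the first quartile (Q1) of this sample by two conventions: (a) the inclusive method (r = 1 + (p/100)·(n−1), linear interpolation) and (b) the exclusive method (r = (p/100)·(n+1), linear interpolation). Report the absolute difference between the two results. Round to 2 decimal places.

2.00

Sorted: 98, 99, 102, 114, 117, 122, 123, 124, 126, 129, 133, 135, 136, 137, 140, 153, 160, 161.
n = 18.
(a) r = 5.25; between ranks 5 (117) and 6 (122): 118.25.
(b) r = 4.75; between ranks 4 (114) and 5 (117): 116.25.
|118.25 − 116.25| = 2.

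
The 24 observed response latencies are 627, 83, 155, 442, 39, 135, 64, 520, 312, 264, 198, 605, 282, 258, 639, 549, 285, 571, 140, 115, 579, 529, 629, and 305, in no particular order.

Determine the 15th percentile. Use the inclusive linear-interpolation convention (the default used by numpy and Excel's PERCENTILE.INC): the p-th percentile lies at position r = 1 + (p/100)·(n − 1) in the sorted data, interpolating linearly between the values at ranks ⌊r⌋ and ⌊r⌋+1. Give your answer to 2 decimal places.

Sorted: 39, 64, 83, 115, 135, 140, 155, 198, 258, 264, 282, 285, 305, 312, 442, 520, 529, 549, 571, 579, 605, 627, 629, 639.
n = 24.
r = 1 + (15/100)·(24 − 1) = 1 + 3.45 = 4.45.
Rank 4 is 115 and rank 5 is 135.
Interpolate: 115 + 0.45·(135 − 115) = 115 + 0.45·20 = 124.

124.00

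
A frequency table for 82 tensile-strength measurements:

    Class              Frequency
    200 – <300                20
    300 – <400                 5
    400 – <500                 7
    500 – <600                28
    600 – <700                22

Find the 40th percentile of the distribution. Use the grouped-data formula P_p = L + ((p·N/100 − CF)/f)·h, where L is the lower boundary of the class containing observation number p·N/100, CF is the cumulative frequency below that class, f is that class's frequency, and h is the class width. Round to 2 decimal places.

N = 82; target position k = 40/100 · 82 = 32.8.
Cumulative frequencies: 20, 25, 32, 60, 82.
Observation 32.8 falls in the class 500 – <600.
L = 500, CF = 32, f = 28, h = 100.
P40 = 500 + ((32.8 − 32)/28)·100 = 500 + 2.85714 = 502.857.

502.86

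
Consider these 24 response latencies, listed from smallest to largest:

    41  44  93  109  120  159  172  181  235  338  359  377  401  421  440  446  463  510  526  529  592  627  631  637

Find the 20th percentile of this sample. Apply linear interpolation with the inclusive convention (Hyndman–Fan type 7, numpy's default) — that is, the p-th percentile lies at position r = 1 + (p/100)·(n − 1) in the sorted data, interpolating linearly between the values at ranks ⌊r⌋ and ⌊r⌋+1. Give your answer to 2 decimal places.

143.40

n = 24.
r = 1 + (20/100)·(24 − 1) = 1 + 4.6 = 5.6.
Rank 5 is 120 and rank 6 is 159.
Interpolate: 120 + 0.6·(159 − 120) = 120 + 0.6·39 = 143.4.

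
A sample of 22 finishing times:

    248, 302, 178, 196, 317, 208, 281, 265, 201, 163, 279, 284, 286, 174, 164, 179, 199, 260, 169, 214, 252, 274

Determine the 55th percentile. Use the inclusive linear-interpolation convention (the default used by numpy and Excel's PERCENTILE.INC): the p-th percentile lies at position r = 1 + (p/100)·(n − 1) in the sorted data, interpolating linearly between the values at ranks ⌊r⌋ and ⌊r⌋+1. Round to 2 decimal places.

Sorted: 163, 164, 169, 174, 178, 179, 196, 199, 201, 208, 214, 248, 252, 260, 265, 274, 279, 281, 284, 286, 302, 317.
n = 22.
r = 1 + (55/100)·(22 − 1) = 1 + 11.55 = 12.55.
Rank 12 is 248 and rank 13 is 252.
Interpolate: 248 + 0.55·(252 − 248) = 248 + 0.55·4 = 250.2.

250.20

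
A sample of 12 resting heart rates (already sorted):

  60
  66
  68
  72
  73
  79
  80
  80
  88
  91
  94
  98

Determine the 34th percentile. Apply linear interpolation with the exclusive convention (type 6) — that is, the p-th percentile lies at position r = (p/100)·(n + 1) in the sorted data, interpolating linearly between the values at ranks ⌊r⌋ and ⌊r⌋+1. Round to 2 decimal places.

n = 12.
r = (34/100)·(12 + 1) = 4.42.
Rank 4 is 72 and rank 5 is 73.
Interpolate: 72 + 0.42·(73 − 72) = 72 + 0.42·1 = 72.42.

72.42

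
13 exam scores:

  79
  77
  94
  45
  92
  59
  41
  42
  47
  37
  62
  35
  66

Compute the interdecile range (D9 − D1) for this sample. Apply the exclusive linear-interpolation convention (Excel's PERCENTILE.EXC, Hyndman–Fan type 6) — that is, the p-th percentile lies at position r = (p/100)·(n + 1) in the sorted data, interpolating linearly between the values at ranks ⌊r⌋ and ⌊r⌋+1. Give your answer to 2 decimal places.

57.40

Sorted: 35, 37, 41, 42, 45, 47, 59, 62, 66, 77, 79, 92, 94.
n = 13.
P10: r = 1.4; ranks 1–2 are 35, 37; interpolating gives 35.8.
P90: r = 12.6; ranks 12–13 are 92, 94; interpolating gives 93.2.
Difference: 93.2 − 35.8 = 57.4.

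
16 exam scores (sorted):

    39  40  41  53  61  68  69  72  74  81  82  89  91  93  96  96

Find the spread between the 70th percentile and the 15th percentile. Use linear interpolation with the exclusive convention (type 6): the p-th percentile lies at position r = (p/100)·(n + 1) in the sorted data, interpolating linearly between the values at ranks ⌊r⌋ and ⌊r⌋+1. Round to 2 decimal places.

n = 16.
P15: r = 2.55; ranks 2–3 are 40, 41; interpolating gives 40.55.
P70: r = 11.9; ranks 11–12 are 82, 89; interpolating gives 88.3.
Difference: 88.3 − 40.55 = 47.75.

47.75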